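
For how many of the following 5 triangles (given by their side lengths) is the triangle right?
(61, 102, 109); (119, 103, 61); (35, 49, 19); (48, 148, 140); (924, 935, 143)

2

(61,102,109): 61²+102² = 14125 > 11881 = 109² → acute
(119,103,61): 61²+103² = 14330 > 14161 = 119² → acute
(35,49,19): 19²+35² = 1586 < 2401 = 49² → obtuse
(48,148,140): 48²+140² = 21904 = 148² → right
(924,935,143): 143²+924² = 874225 = 935² → right
2 of the 5 are right.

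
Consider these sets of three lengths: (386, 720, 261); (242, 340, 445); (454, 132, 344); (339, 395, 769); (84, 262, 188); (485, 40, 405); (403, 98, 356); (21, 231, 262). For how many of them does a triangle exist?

(261,386,720): 261+386 ≤ 720 → not valid
(242,340,445): 242+340 > 445 → valid
(132,344,454): 132+344 > 454 → valid
(339,395,769): 339+395 ≤ 769 → not valid
(84,188,262): 84+188 > 262 → valid
(40,405,485): 40+405 ≤ 485 → not valid
(98,356,403): 98+356 > 403 → valid
(21,231,262): 21+231 ≤ 262 → not valid
4 of the 8 triples form a triangle.

4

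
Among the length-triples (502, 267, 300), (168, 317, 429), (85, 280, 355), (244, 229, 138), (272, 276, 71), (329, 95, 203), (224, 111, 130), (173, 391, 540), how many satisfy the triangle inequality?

7

(267,300,502): 267+300 > 502 → valid
(168,317,429): 168+317 > 429 → valid
(85,280,355): 85+280 > 355 → valid
(138,229,244): 138+229 > 244 → valid
(71,272,276): 71+272 > 276 → valid
(95,203,329): 95+203 ≤ 329 → not valid
(111,130,224): 111+130 > 224 → valid
(173,391,540): 173+391 > 540 → valid
7 of the 8 triples form a triangle.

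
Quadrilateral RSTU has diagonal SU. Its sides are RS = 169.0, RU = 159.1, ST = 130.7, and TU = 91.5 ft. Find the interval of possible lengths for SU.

From triangle RSU: |169.0 − 159.1| < SU < 169.0 + 159.1, i.e. 9.9 < SU < 328.1.
From triangle TSU: 39.2 < SU < 222.2.
Both must hold, so SU lies in the intersection.

39.2 < SU < 222.2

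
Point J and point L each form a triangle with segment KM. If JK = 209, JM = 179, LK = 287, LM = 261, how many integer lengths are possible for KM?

357

From triangle JKM: 30 < KM < 388.
From triangle LKM: 26 < KM < 548.
Intersection: 30 < KM < 388, so integers 31 through 387: 357 values.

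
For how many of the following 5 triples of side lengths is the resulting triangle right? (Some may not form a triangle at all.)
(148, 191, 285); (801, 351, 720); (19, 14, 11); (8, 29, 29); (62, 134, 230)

(148,191,285): 148²+191² = 58385 < 81225 = 285² → obtuse
(801,351,720): 351²+720² = 641601 = 801² → right
(19,14,11): 11²+14² = 317 < 361 = 19² → obtuse
(8,29,29): 8²+29² = 905 > 841 = 29² → acute
(62,134,230): 62+134 ≤ 230, not a triangle
1 of the 5 is right.

1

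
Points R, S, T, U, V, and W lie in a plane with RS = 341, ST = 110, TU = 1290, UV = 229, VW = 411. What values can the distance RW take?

The maximum is all hops collinear in one direction: 341 + 110 + 1290 + 229 + 411 = 2381.
The longest hop is 1290; the others sum to 1091. Folding the others back against it leaves at least 1290 − 1091 = 199.

199 ≤ RW ≤ 2381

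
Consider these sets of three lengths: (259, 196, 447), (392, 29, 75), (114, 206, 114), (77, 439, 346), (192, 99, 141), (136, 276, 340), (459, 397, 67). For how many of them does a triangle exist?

5

(196,259,447): 196+259 > 447 → valid
(29,75,392): 29+75 ≤ 392 → not valid
(114,114,206): 114+114 > 206 → valid
(77,346,439): 77+346 ≤ 439 → not valid
(99,141,192): 99+141 > 192 → valid
(136,276,340): 136+276 > 340 → valid
(67,397,459): 67+397 > 459 → valid
5 of the 7 triples form a triangle.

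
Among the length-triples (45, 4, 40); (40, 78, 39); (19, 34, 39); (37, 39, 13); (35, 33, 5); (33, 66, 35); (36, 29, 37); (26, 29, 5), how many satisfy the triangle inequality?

(4,40,45): 4+40 ≤ 45 → not valid
(39,40,78): 39+40 > 78 → valid
(19,34,39): 19+34 > 39 → valid
(13,37,39): 13+37 > 39 → valid
(5,33,35): 5+33 > 35 → valid
(33,35,66): 33+35 > 66 → valid
(29,36,37): 29+36 > 37 → valid
(5,26,29): 5+26 > 29 → valid
7 of the 8 triples form a triangle.

7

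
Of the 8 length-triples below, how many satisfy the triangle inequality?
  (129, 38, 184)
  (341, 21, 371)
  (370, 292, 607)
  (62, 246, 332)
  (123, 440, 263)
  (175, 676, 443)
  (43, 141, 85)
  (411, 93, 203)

1

(38,129,184): 38+129 ≤ 184 → not valid
(21,341,371): 21+341 ≤ 371 → not valid
(292,370,607): 292+370 > 607 → valid
(62,246,332): 62+246 ≤ 332 → not valid
(123,263,440): 123+263 ≤ 440 → not valid
(175,443,676): 175+443 ≤ 676 → not valid
(43,85,141): 43+85 ≤ 141 → not valid
(93,203,411): 93+203 ≤ 411 → not valid
1 of the 8 triples forms a triangle.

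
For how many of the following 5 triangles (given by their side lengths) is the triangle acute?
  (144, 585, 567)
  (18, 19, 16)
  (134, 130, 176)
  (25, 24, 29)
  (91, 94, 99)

4

(144,585,567): 144²+567² = 342225 = 585² → right
(18,19,16): 16²+18² = 580 > 361 = 19² → acute
(134,130,176): 130²+134² = 34856 > 30976 = 176² → acute
(25,24,29): 24²+25² = 1201 > 841 = 29² → acute
(91,94,99): 91²+94² = 17117 > 9801 = 99² → acute
4 of the 5 are acute.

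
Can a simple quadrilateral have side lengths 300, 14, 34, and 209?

No

For a quadrilateral, each side must be shorter than the sum of the others.
Here the longest side is 300, but the remaining 3 sides sum to only 257.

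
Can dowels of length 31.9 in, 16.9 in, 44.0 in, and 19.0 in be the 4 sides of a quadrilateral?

Yes

A quadrilateral exists iff every side is shorter than the sum of the others — equivalently, the longest side is less than the sum of the rest.
Longest side 44.0 < 67.8 (sum of the remaining 3), so yes.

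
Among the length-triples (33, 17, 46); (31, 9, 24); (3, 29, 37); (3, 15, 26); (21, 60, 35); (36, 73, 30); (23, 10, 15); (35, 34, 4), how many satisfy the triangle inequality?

4

(17,33,46): 17+33 > 46 → valid
(9,24,31): 9+24 > 31 → valid
(3,29,37): 3+29 ≤ 37 → not valid
(3,15,26): 3+15 ≤ 26 → not valid
(21,35,60): 21+35 ≤ 60 → not valid
(30,36,73): 30+36 ≤ 73 → not valid
(10,15,23): 10+15 > 23 → valid
(4,34,35): 4+34 > 35 → valid
4 of the 8 triples form a triangle.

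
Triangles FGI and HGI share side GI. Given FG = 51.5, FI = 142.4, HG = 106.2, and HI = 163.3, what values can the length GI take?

From triangle FGI: |51.5 − 142.4| < GI < 51.5 + 142.4, i.e. 90.9 < GI < 193.9.
From triangle HGI: 57.1 < GI < 269.5.
Both must hold, so GI lies in the intersection.

90.9 < GI < 193.9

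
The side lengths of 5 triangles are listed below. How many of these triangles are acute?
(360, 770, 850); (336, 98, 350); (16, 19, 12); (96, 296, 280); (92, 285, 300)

(360,770,850): 360²+770² = 722500 = 850² → right
(336,98,350): 98²+336² = 122500 = 350² → right
(16,19,12): 12²+16² = 400 > 361 = 19² → acute
(96,296,280): 96²+280² = 87616 = 296² → right
(92,285,300): 92²+285² = 89689 < 90000 = 300² → obtuse
1 of the 5 is acute.

1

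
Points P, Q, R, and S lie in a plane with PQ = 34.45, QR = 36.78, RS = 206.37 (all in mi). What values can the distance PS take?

The maximum is all hops collinear in one direction: 34.45 + 36.78 + 206.37 = 277.60.
The longest hop is 206.37; the others sum to 71.23. Folding the others back against it leaves at least 206.37 − 71.23 = 135.14.

135.14 ≤ PS ≤ 277.60 mi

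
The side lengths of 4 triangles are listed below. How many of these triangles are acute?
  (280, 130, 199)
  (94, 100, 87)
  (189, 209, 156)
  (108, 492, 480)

(280,130,199): 130²+199² = 56501 < 78400 = 280² → obtuse
(94,100,87): 87²+94² = 16405 > 10000 = 100² → acute
(189,209,156): 156²+189² = 60057 > 43681 = 209² → acute
(108,492,480): 108²+480² = 242064 = 492² → right
2 of the 4 are acute.

2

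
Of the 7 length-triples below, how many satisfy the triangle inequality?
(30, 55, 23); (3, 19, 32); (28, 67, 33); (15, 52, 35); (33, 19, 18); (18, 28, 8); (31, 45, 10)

(23,30,55): 23+30 ≤ 55 → not valid
(3,19,32): 3+19 ≤ 32 → not valid
(28,33,67): 28+33 ≤ 67 → not valid
(15,35,52): 15+35 ≤ 52 → not valid
(18,19,33): 18+19 > 33 → valid
(8,18,28): 8+18 ≤ 28 → not valid
(10,31,45): 10+31 ≤ 45 → not valid
1 of the 7 triples forms a triangle.

1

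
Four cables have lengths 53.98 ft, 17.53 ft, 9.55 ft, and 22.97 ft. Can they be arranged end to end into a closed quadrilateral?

No

For a quadrilateral, each side must be shorter than the sum of the others.
Here the longest side is 53.98, but the remaining 3 sides sum to only 50.05.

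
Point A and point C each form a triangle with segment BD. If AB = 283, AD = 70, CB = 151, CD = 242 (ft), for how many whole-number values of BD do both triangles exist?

139

From triangle ABD: 213 < BD < 353.
From triangle CBD: 91 < BD < 393.
Intersection: 213 < BD < 353, so integers 214 through 352: 139 values.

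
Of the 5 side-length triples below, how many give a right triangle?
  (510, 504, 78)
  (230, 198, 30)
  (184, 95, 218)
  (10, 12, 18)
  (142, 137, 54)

(510,504,78): 78²+504² = 260100 = 510² → right
(230,198,30): 30+198 ≤ 230, not a triangle
(184,95,218): 95²+184² = 42881 < 47524 = 218² → obtuse
(10,12,18): 10²+12² = 244 < 324 = 18² → obtuse
(142,137,54): 54²+137² = 21685 > 20164 = 142² → acute
1 of the 5 is right.

1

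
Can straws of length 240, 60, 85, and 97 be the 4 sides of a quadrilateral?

Yes

A quadrilateral exists iff every side is shorter than the sum of the others — equivalently, the longest side is less than the sum of the rest.
Longest side 240 < 242 (sum of the remaining 3), so yes.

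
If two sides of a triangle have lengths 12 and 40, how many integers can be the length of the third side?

The third side lies in the open interval (28, 52).
Integers from 29 to 51 inclusive: 51 − 29 + 1 = 23.

23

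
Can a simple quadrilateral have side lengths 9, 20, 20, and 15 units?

A quadrilateral exists iff every side is shorter than the sum of the others — equivalently, the longest side is less than the sum of the rest.
Longest side 20 < 44 (sum of the remaining 3), so yes.

Yes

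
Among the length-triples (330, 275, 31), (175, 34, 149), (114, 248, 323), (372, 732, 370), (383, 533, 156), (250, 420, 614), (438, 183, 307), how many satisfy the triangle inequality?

6

(31,275,330): 31+275 ≤ 330 → not valid
(34,149,175): 34+149 > 175 → valid
(114,248,323): 114+248 > 323 → valid
(370,372,732): 370+372 > 732 → valid
(156,383,533): 156+383 > 533 → valid
(250,420,614): 250+420 > 614 → valid
(183,307,438): 183+307 > 438 → valid
6 of the 7 triples form a triangle.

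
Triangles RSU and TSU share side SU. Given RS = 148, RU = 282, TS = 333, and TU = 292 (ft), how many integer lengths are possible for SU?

295

From triangle RSU: 134 < SU < 430.
From triangle TSU: 41 < SU < 625.
Intersection: 134 < SU < 430, so integers 135 through 429: 295 values.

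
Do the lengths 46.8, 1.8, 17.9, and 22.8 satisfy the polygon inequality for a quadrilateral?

For a quadrilateral, each side must be shorter than the sum of the others.
Here the longest side is 46.8, but the remaining 3 sides sum to only 42.5.

No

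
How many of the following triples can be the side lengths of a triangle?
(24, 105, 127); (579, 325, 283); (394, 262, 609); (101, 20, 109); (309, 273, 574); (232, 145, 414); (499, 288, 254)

6

(24,105,127): 24+105 > 127 → valid
(283,325,579): 283+325 > 579 → valid
(262,394,609): 262+394 > 609 → valid
(20,101,109): 20+101 > 109 → valid
(273,309,574): 273+309 > 574 → valid
(145,232,414): 145+232 ≤ 414 → not valid
(254,288,499): 254+288 > 499 → valid
6 of the 7 triples form a triangle.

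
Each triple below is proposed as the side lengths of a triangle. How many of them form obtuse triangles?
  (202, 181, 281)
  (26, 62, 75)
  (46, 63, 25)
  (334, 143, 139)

(202,181,281): 181²+202² = 73565 < 78961 = 281² → obtuse
(26,62,75): 26²+62² = 4520 < 5625 = 75² → obtuse
(46,63,25): 25²+46² = 2741 < 3969 = 63² → obtuse
(334,143,139): 139+143 ≤ 334, not a triangle
3 of the 4 are obtuse.

3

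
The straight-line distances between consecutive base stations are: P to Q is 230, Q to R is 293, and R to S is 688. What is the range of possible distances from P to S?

The maximum is all hops collinear in one direction: 230 + 293 + 688 = 1211.
The longest hop is 688; the others sum to 523. Folding the others back against it leaves at least 688 − 523 = 165.

165 ≤ PS ≤ 1211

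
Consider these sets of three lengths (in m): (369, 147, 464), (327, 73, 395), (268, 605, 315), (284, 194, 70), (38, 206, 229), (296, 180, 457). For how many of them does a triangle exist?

(147,369,464): 147+369 > 464 → valid
(73,327,395): 73+327 > 395 → valid
(268,315,605): 268+315 ≤ 605 → not valid
(70,194,284): 70+194 ≤ 284 → not valid
(38,206,229): 38+206 > 229 → valid
(180,296,457): 180+296 > 457 → valid
4 of the 6 triples form a triangle.

4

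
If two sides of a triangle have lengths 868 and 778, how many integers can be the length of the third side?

The third side lies in the open interval (90, 1646).
Integers from 91 to 1645 inclusive: 1645 − 91 + 1 = 1555.

1555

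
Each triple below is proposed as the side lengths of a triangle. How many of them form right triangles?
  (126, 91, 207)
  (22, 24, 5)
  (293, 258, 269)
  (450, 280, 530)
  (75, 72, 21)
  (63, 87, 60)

3

(126,91,207): 91²+126² = 24157 < 42849 = 207² → obtuse
(22,24,5): 5²+22² = 509 < 576 = 24² → obtuse
(293,258,269): 258²+269² = 138925 > 85849 = 293² → acute
(450,280,530): 280²+450² = 280900 = 530² → right
(75,72,21): 21²+72² = 5625 = 75² → right
(63,87,60): 60²+63² = 7569 = 87² → right
3 of the 6 are right.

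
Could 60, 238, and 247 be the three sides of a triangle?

The longest side is 247, and the other two sum to 298.
Since 298 > 247, the triangle inequality holds.

Yes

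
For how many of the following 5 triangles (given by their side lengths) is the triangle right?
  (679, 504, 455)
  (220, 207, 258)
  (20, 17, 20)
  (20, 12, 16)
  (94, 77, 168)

2

(679,504,455): 455²+504² = 461041 = 679² → right
(220,207,258): 207²+220² = 91249 > 66564 = 258² → acute
(20,17,20): 17²+20² = 689 > 400 = 20² → acute
(20,12,16): 12²+16² = 400 = 20² → right
(94,77,168): 77²+94² = 14765 < 28224 = 168² → obtuse
2 of the 5 are right.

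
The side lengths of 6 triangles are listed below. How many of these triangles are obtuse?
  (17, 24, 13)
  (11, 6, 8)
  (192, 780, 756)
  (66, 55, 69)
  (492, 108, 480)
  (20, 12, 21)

2

(17,24,13): 13²+17² = 458 < 576 = 24² → obtuse
(11,6,8): 6²+8² = 100 < 121 = 11² → obtuse
(192,780,756): 192²+756² = 608400 = 780² → right
(66,55,69): 55²+66² = 7381 > 4761 = 69² → acute
(492,108,480): 108²+480² = 242064 = 492² → right
(20,12,21): 12²+20² = 544 > 441 = 21² → acute
2 of the 6 are obtuse.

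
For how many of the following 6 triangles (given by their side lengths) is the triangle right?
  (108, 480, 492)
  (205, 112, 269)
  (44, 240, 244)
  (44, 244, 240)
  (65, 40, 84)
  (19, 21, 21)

(108,480,492): 108²+480² = 242064 = 492² → right
(205,112,269): 112²+205² = 54569 < 72361 = 269² → obtuse
(44,240,244): 44²+240² = 59536 = 244² → right
(44,244,240): 44²+240² = 59536 = 244² → right
(65,40,84): 40²+65² = 5825 < 7056 = 84² → obtuse
(19,21,21): 19²+21² = 802 > 441 = 21² → acute
3 of the 6 are right.

3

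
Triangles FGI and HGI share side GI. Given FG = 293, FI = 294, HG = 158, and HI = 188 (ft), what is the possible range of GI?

30 < GI < 346

From triangle FGI: |293 − 294| < GI < 293 + 294, i.e. 1 < GI < 587.
From triangle HGI: 30 < GI < 346.
Both must hold, so GI lies in the intersection.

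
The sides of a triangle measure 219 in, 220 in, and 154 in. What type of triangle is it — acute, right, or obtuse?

acute

Compare the square of the longest side to the sum of squares of the other two: 154² + 219² = 71677 > 48400 = 220².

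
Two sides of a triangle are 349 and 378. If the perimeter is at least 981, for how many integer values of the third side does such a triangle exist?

Triangle inequality: 29 < x < 727. Perimeter ≥ 981 gives x ≥ 981 − 349 − 378 = 254.
So 254 ≤ x < 727; integers 254 through 726: 473 values.

473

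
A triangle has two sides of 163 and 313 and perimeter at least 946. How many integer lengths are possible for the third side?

6

Triangle inequality: 150 < x < 476. Perimeter ≥ 946 gives x ≥ 946 − 163 − 313 = 470.
So 470 ≤ x < 476; integers 470 through 475: 6 values.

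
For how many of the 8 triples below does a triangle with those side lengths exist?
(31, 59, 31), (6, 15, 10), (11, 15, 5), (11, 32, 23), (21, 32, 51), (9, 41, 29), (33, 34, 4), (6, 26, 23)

7

(31,31,59): 31+31 > 59 → valid
(6,10,15): 6+10 > 15 → valid
(5,11,15): 5+11 > 15 → valid
(11,23,32): 11+23 > 32 → valid
(21,32,51): 21+32 > 51 → valid
(9,29,41): 9+29 ≤ 41 → not valid
(4,33,34): 4+33 > 34 → valid
(6,23,26): 6+23 > 26 → valid
7 of the 8 triples form a triangle.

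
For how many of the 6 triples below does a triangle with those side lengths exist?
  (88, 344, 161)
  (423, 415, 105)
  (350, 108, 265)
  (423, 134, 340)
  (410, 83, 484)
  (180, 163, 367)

4

(88,161,344): 88+161 ≤ 344 → not valid
(105,415,423): 105+415 > 423 → valid
(108,265,350): 108+265 > 350 → valid
(134,340,423): 134+340 > 423 → valid
(83,410,484): 83+410 > 484 → valid
(163,180,367): 163+180 ≤ 367 → not valid
4 of the 6 triples form a triangle.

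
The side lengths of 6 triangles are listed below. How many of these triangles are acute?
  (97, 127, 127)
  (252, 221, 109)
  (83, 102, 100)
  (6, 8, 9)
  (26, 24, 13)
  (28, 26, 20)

(97,127,127): 97²+127² = 25538 > 16129 = 127² → acute
(252,221,109): 109²+221² = 60722 < 63504 = 252² → obtuse
(83,102,100): 83²+100² = 16889 > 10404 = 102² → acute
(6,8,9): 6²+8² = 100 > 81 = 9² → acute
(26,24,13): 13²+24² = 745 > 676 = 26² → acute
(28,26,20): 20²+26² = 1076 > 784 = 28² → acute
5 of the 6 are acute.

5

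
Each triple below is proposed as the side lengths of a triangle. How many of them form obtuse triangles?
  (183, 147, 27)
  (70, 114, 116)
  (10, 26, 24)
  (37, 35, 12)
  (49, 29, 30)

1

(183,147,27): 27+147 ≤ 183, not a triangle
(70,114,116): 70²+114² = 17896 > 13456 = 116² → acute
(10,26,24): 10²+24² = 676 = 26² → right
(37,35,12): 12²+35² = 1369 = 37² → right
(49,29,30): 29²+30² = 1741 < 2401 = 49² → obtuse
1 of the 5 is obtuse.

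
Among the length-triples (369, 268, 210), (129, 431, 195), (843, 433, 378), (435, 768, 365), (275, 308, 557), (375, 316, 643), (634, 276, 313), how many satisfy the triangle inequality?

4

(210,268,369): 210+268 > 369 → valid
(129,195,431): 129+195 ≤ 431 → not valid
(378,433,843): 378+433 ≤ 843 → not valid
(365,435,768): 365+435 > 768 → valid
(275,308,557): 275+308 > 557 → valid
(316,375,643): 316+375 > 643 → valid
(276,313,634): 276+313 ≤ 634 → not valid
4 of the 7 triples form a triangle.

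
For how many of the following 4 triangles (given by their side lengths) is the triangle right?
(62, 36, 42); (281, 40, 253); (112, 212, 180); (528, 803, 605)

(62,36,42): 36²+42² = 3060 < 3844 = 62² → obtuse
(281,40,253): 40²+253² = 65609 < 78961 = 281² → obtuse
(112,212,180): 112²+180² = 44944 = 212² → right
(528,803,605): 528²+605² = 644809 = 803² → right
2 of the 4 are right.

2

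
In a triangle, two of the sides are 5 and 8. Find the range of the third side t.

3 < t < 13

By the triangle inequality, t must be less than 5 + 8 = 13 and greater than |5 − 8| = 3.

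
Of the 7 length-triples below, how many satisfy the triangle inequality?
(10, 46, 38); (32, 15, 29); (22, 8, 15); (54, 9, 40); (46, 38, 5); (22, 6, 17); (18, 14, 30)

5

(10,38,46): 10+38 > 46 → valid
(15,29,32): 15+29 > 32 → valid
(8,15,22): 8+15 > 22 → valid
(9,40,54): 9+40 ≤ 54 → not valid
(5,38,46): 5+38 ≤ 46 → not valid
(6,17,22): 6+17 > 22 → valid
(14,18,30): 14+18 > 30 → valid
5 of the 7 triples form a triangle.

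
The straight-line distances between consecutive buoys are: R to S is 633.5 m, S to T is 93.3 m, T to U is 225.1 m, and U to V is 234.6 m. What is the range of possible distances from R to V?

The maximum is all hops collinear in one direction: 633.5 + 93.3 + 225.1 + 234.6 = 1186.5.
The longest hop is 633.5; the others sum to 553.0. Folding the others back against it leaves at least 633.5 − 553.0 = 80.5.

80.5 ≤ RV ≤ 1186.5 m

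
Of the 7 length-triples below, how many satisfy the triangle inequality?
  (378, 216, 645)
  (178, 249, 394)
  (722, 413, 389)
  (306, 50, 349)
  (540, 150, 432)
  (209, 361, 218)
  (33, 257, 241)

(216,378,645): 216+378 ≤ 645 → not valid
(178,249,394): 178+249 > 394 → valid
(389,413,722): 389+413 > 722 → valid
(50,306,349): 50+306 > 349 → valid
(150,432,540): 150+432 > 540 → valid
(209,218,361): 209+218 > 361 → valid
(33,241,257): 33+241 > 257 → valid
6 of the 7 triples form a triangle.

6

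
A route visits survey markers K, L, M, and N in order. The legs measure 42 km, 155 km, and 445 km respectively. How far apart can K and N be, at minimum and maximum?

The maximum is all hops collinear in one direction: 42 + 155 + 445 = 642.
The longest hop is 445; the others sum to 197. Folding the others back against it leaves at least 445 − 197 = 248.

248 ≤ KN ≤ 642 km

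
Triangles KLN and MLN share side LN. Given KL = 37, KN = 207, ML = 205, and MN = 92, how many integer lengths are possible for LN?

73

From triangle KLN: 170 < LN < 244.
From triangle MLN: 113 < LN < 297.
Intersection: 170 < LN < 244, so integers 171 through 243: 73 values.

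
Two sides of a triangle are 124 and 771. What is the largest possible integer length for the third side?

The third side must be strictly less than 124 + 771 = 895.
The largest integer below 895 is 894.

894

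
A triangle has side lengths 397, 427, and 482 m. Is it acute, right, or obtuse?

Compare the square of the longest side to the sum of squares of the other two: 397² + 427² = 339938 > 232324 = 482².

acute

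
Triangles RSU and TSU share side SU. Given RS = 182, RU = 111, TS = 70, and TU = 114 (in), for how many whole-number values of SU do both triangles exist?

112

From triangle RSU: 71 < SU < 293.
From triangle TSU: 44 < SU < 184.
Intersection: 71 < SU < 184, so integers 72 through 183: 112 values.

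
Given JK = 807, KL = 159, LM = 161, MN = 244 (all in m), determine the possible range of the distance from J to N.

The maximum is all hops collinear in one direction: 807 + 159 + 161 + 244 = 1371.
The longest hop is 807; the others sum to 564. Folding the others back against it leaves at least 807 − 564 = 243.

243 ≤ JN ≤ 1371 m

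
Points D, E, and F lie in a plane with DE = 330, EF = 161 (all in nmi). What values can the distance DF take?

169 ≤ DF ≤ 491 nmi

By the triangle inequality, |330 − 161| ≤ DF ≤ 330 + 161.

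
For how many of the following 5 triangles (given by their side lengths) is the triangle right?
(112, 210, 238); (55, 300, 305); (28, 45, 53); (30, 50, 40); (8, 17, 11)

(112,210,238): 112²+210² = 56644 = 238² → right
(55,300,305): 55²+300² = 93025 = 305² → right
(28,45,53): 28²+45² = 2809 = 53² → right
(30,50,40): 30²+40² = 2500 = 50² → right
(8,17,11): 8²+11² = 185 < 289 = 17² → obtuse
4 of the 5 are right.

4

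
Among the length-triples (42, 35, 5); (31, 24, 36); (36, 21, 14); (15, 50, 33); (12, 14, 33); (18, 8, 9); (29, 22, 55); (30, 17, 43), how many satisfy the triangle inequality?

2

(5,35,42): 5+35 ≤ 42 → not valid
(24,31,36): 24+31 > 36 → valid
(14,21,36): 14+21 ≤ 36 → not valid
(15,33,50): 15+33 ≤ 50 → not valid
(12,14,33): 12+14 ≤ 33 → not valid
(8,9,18): 8+9 ≤ 18 → not valid
(22,29,55): 22+29 ≤ 55 → not valid
(17,30,43): 17+30 > 43 → valid
2 of the 8 triples form a triangle.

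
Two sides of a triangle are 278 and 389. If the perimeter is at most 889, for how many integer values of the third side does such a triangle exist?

111

Triangle inequality: 111 < x < 667. Perimeter ≤ 889 gives x ≤ 889 − 278 − 389 = 222.
So 111 < x ≤ 222; integers 112 through 222: 111 values.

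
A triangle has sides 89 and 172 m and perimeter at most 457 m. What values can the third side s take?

Triangle inequality alone gives 83 < s < 261.
The perimeter condition gives s ≤ 457 − 89 − 172 = 196.
Intersecting the two: 83 < s ≤ 196.

83 < s ≤ 196 m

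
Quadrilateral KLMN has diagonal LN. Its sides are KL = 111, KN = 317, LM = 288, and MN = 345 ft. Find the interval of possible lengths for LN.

From triangle KLN: |111 − 317| < LN < 111 + 317, i.e. 206 < LN < 428.
From triangle MLN: 57 < LN < 633.
Both must hold, so LN lies in the intersection.

206 < LN < 428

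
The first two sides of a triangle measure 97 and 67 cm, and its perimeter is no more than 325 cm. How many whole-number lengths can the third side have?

Triangle inequality: 30 < x < 164. Perimeter ≤ 325 gives x ≤ 325 − 97 − 67 = 161.
So 30 < x ≤ 161; integers 31 through 161: 131 values.

131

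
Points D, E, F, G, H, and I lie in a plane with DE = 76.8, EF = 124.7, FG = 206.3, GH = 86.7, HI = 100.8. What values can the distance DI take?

The maximum is all hops collinear in one direction: 76.8 + 124.7 + 206.3 + 86.7 + 100.8 = 595.3.
The longest hop is 206.3; the others sum to 389.0. Since 206.3 ≤ 389.0, the path can fold back on itself completely, so the minimum distance is 0.

0 ≤ DI ≤ 595.3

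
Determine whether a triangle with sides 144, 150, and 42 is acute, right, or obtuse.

right

Compare the square of the longest side to the sum of squares of the other two: 42² + 144² = 22500 = 150².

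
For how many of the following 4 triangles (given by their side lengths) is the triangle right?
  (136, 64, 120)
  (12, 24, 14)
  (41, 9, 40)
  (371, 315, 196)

(136,64,120): 64²+120² = 18496 = 136² → right
(12,24,14): 12²+14² = 340 < 576 = 24² → obtuse
(41,9,40): 9²+40² = 1681 = 41² → right
(371,315,196): 196²+315² = 137641 = 371² → right
3 of the 4 are right.

3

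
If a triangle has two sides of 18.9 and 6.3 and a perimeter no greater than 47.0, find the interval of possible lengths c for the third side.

Triangle inequality alone gives 12.6 < c < 25.2.
The perimeter condition gives c ≤ 47.0 − 18.9 − 6.3 = 21.8.
Intersecting the two: 12.6 < c ≤ 21.8.

12.6 < c ≤ 21.8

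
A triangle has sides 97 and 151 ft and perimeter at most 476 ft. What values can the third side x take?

54 < x ≤ 228

Triangle inequality alone gives 54 < x < 248.
The perimeter condition gives x ≤ 476 − 97 − 151 = 228.
Intersecting the two: 54 < x ≤ 228.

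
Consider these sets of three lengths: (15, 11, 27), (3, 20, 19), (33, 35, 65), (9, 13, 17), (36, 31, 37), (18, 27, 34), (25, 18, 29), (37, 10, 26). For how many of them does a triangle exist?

(11,15,27): 11+15 ≤ 27 → not valid
(3,19,20): 3+19 > 20 → valid
(33,35,65): 33+35 > 65 → valid
(9,13,17): 9+13 > 17 → valid
(31,36,37): 31+36 > 37 → valid
(18,27,34): 18+27 > 34 → valid
(18,25,29): 18+25 > 29 → valid
(10,26,37): 10+26 ≤ 37 → not valid
6 of the 8 triples form a triangle.

6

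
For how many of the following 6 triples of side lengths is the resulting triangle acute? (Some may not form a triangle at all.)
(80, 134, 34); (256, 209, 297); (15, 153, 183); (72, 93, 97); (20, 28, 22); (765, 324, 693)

3

(80,134,34): 34+80 ≤ 134, not a triangle
(256,209,297): 209²+256² = 109217 > 88209 = 297² → acute
(15,153,183): 15+153 ≤ 183, not a triangle
(72,93,97): 72²+93² = 13833 > 9409 = 97² → acute
(20,28,22): 20²+22² = 884 > 784 = 28² → acute
(765,324,693): 324²+693² = 585225 = 765² → right
3 of the 6 are acute.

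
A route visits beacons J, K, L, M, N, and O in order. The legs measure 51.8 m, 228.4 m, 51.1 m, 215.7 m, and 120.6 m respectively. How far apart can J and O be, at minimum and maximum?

The maximum is all hops collinear in one direction: 51.8 + 228.4 + 51.1 + 215.7 + 120.6 = 667.6.
The longest hop is 228.4; the others sum to 439.2. Since 228.4 ≤ 439.2, the path can fold back on itself completely, so the minimum distance is 0.

0 ≤ JO ≤ 667.6 m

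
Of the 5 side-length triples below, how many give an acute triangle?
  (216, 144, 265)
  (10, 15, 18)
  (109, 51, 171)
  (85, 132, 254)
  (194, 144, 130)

(216,144,265): 144²+216² = 67392 < 70225 = 265² → obtuse
(10,15,18): 10²+15² = 325 > 324 = 18² → acute
(109,51,171): 51+109 ≤ 171, not a triangle
(85,132,254): 85+132 ≤ 254, not a triangle
(194,144,130): 130²+144² = 37636 = 194² → right
1 of the 5 is acute.

1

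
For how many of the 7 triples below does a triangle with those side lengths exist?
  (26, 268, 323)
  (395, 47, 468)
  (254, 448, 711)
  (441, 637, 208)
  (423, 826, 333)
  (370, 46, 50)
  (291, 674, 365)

1

(26,268,323): 26+268 ≤ 323 → not valid
(47,395,468): 47+395 ≤ 468 → not valid
(254,448,711): 254+448 ≤ 711 → not valid
(208,441,637): 208+441 > 637 → valid
(333,423,826): 333+423 ≤ 826 → not valid
(46,50,370): 46+50 ≤ 370 → not valid
(291,365,674): 291+365 ≤ 674 → not valid
1 of the 7 triples forms a triangle.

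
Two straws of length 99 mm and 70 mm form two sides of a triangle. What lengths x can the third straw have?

By the triangle inequality, x must be less than 99 + 70 = 169 and greater than |99 − 70| = 29.

29 < x < 169 (mm)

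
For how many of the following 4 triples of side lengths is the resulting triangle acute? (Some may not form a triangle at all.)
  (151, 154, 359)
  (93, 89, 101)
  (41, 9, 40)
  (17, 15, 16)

(151,154,359): 151+154 ≤ 359, not a triangle
(93,89,101): 89²+93² = 16570 > 10201 = 101² → acute
(41,9,40): 9²+40² = 1681 = 41² → right
(17,15,16): 15²+16² = 481 > 289 = 17² → acute
2 of the 4 are acute.

2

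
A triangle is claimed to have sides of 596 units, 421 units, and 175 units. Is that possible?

No

The two shorter sides sum to 596, exactly equal to the longest side 596.
That gives only a degenerate (flat) triangle — the inequality must be strict.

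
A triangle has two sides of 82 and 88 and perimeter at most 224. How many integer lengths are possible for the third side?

Triangle inequality: 6 < x < 170. Perimeter ≤ 224 gives x ≤ 224 − 82 − 88 = 54.
So 6 < x ≤ 54; integers 7 through 54: 48 values.

48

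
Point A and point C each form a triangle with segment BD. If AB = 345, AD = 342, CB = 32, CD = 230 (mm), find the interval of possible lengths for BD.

From triangle ABD: |345 − 342| < BD < 345 + 342, i.e. 3 < BD < 687.
From triangle CBD: 198 < BD < 262.
Both must hold, so BD lies in the intersection.

198 < BD < 262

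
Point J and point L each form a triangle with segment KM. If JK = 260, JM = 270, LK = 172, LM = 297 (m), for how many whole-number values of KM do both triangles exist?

From triangle JKM: 10 < KM < 530.
From triangle LKM: 125 < KM < 469.
Intersection: 125 < KM < 469, so integers 126 through 468: 343 values.

343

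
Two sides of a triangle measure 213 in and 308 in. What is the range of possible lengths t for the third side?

By the triangle inequality, t must be less than 213 + 308 = 521 and greater than |213 − 308| = 95.

95 < t < 521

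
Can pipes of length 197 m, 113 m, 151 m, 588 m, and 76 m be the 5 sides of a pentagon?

No

For a pentagon, each side must be shorter than the sum of the others.
Here the longest side is 588, but the remaining 4 sides sum to only 537.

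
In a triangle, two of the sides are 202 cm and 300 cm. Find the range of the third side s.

By the triangle inequality, s must be less than 202 + 300 = 502 and greater than |202 − 300| = 98.

98 < s < 502 (cm)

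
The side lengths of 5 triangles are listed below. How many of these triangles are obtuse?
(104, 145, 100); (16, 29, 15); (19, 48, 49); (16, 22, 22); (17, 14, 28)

3

(104,145,100): 100²+104² = 20816 < 21025 = 145² → obtuse
(16,29,15): 15²+16² = 481 < 841 = 29² → obtuse
(19,48,49): 19²+48² = 2665 > 2401 = 49² → acute
(16,22,22): 16²+22² = 740 > 484 = 22² → acute
(17,14,28): 14²+17² = 485 < 784 = 28² → obtuse
3 of the 5 are obtuse.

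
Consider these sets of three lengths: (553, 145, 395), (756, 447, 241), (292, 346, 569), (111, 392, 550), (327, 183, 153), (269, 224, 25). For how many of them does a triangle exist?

2

(145,395,553): 145+395 ≤ 553 → not valid
(241,447,756): 241+447 ≤ 756 → not valid
(292,346,569): 292+346 > 569 → valid
(111,392,550): 111+392 ≤ 550 → not valid
(153,183,327): 153+183 > 327 → valid
(25,224,269): 25+224 ≤ 269 → not valid
2 of the 6 triples form a triangle.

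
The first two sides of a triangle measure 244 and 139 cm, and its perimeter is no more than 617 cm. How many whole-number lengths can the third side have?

Triangle inequality: 105 < x < 383. Perimeter ≤ 617 gives x ≤ 617 − 244 − 139 = 234.
So 105 < x ≤ 234; integers 106 through 234: 129 values.

129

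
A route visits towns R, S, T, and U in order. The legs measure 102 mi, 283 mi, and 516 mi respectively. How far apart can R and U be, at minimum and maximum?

131 ≤ RU ≤ 901 mi

The maximum is all hops collinear in one direction: 102 + 283 + 516 = 901.
The longest hop is 516; the others sum to 385. Folding the others back against it leaves at least 516 − 385 = 131.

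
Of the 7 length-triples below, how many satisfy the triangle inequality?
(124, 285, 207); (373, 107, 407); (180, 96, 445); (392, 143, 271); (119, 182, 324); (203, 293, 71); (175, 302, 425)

(124,207,285): 124+207 > 285 → valid
(107,373,407): 107+373 > 407 → valid
(96,180,445): 96+180 ≤ 445 → not valid
(143,271,392): 143+271 > 392 → valid
(119,182,324): 119+182 ≤ 324 → not valid
(71,203,293): 71+203 ≤ 293 → not valid
(175,302,425): 175+302 > 425 → valid
4 of the 7 triples form a triangle.

4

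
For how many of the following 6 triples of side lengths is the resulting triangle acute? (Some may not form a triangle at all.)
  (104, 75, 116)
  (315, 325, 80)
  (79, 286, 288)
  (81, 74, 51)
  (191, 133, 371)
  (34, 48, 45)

4

(104,75,116): 75²+104² = 16441 > 13456 = 116² → acute
(315,325,80): 80²+315² = 105625 = 325² → right
(79,286,288): 79²+286² = 88037 > 82944 = 288² → acute
(81,74,51): 51²+74² = 8077 > 6561 = 81² → acute
(191,133,371): 133+191 ≤ 371, not a triangle
(34,48,45): 34²+45² = 3181 > 2304 = 48² → acute
4 of the 6 are acute.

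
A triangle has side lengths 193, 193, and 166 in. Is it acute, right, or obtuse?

acute

Compare the square of the longest side to the sum of squares of the other two: 166² + 193² = 64805 > 37249 = 193².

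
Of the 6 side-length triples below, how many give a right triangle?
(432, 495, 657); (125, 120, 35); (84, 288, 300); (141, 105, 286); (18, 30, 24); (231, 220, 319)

(432,495,657): 432²+495² = 431649 = 657² → right
(125,120,35): 35²+120² = 15625 = 125² → right
(84,288,300): 84²+288² = 90000 = 300² → right
(141,105,286): 105+141 ≤ 286, not a triangle
(18,30,24): 18²+24² = 900 = 30² → right
(231,220,319): 220²+231² = 101761 = 319² → right
5 of the 6 are right.

5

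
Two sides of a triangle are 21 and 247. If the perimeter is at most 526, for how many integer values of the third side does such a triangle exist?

32

Triangle inequality: 226 < x < 268. Perimeter ≤ 526 gives x ≤ 526 − 21 − 247 = 258.
So 226 < x ≤ 258; integers 227 through 258: 32 values.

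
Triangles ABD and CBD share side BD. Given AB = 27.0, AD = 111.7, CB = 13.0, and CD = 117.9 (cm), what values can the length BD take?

104.9 < BD < 130.9

From triangle ABD: |27.0 − 111.7| < BD < 27.0 + 111.7, i.e. 84.7 < BD < 138.7.
From triangle CBD: 104.9 < BD < 130.9.
Both must hold, so BD lies in the intersection.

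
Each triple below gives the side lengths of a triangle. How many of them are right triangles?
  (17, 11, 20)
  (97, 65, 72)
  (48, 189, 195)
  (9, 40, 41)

3

(17,11,20): 11²+17² = 410 > 400 = 20² → acute
(97,65,72): 65²+72² = 9409 = 97² → right
(48,189,195): 48²+189² = 38025 = 195² → right
(9,40,41): 9²+40² = 1681 = 41² → right
3 of the 4 are right.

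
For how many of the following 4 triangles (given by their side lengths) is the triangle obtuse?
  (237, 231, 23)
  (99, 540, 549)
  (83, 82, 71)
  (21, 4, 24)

2

(237,231,23): 23²+231² = 53890 < 56169 = 237² → obtuse
(99,540,549): 99²+540² = 301401 = 549² → right
(83,82,71): 71²+82² = 11765 > 6889 = 83² → acute
(21,4,24): 4²+21² = 457 < 576 = 24² → obtuse
2 of the 4 are obtuse.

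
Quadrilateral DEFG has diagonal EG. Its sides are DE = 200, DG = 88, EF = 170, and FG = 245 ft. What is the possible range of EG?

From triangle DEG: |200 − 88| < EG < 200 + 88, i.e. 112 < EG < 288.
From triangle FEG: 75 < EG < 415.
Both must hold, so EG lies in the intersection.

112 < EG < 288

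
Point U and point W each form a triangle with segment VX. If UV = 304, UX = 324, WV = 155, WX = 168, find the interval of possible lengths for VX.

From triangle UVX: |304 − 324| < VX < 304 + 324, i.e. 20 < VX < 628.
From triangle WVX: 13 < VX < 323.
Both must hold, so VX lies in the intersection.

20 < VX < 323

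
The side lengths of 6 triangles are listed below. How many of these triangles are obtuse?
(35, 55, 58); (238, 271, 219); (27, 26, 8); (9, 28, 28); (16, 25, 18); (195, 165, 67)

(35,55,58): 35²+55² = 4250 > 3364 = 58² → acute
(238,271,219): 219²+238² = 104605 > 73441 = 271² → acute
(27,26,8): 8²+26² = 740 > 729 = 27² → acute
(9,28,28): 9²+28² = 865 > 784 = 28² → acute
(16,25,18): 16²+18² = 580 < 625 = 25² → obtuse
(195,165,67): 67²+165² = 31714 < 38025 = 195² → obtuse
2 of the 6 are obtuse.

2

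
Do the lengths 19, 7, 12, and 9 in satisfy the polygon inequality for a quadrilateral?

Yes

A quadrilateral exists iff every side is shorter than the sum of the others — equivalently, the longest side is less than the sum of the rest.
Longest side 19 < 28 (sum of the remaining 3), so yes.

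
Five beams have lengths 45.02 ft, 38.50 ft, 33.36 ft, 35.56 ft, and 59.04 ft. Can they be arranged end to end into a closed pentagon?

A pentagon exists iff every side is shorter than the sum of the others — equivalently, the longest side is less than the sum of the rest.
Longest side 59.04 < 152.44 (sum of the remaining 4), so yes.

Yes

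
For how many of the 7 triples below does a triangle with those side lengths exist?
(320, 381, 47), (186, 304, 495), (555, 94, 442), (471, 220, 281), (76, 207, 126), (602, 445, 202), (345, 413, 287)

(47,320,381): 47+320 ≤ 381 → not valid
(186,304,495): 186+304 ≤ 495 → not valid
(94,442,555): 94+442 ≤ 555 → not valid
(220,281,471): 220+281 > 471 → valid
(76,126,207): 76+126 ≤ 207 → not valid
(202,445,602): 202+445 > 602 → valid
(287,345,413): 287+345 > 413 → valid
3 of the 7 triples form a triangle.

3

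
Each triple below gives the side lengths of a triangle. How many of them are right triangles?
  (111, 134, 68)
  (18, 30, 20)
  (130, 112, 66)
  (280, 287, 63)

2

(111,134,68): 68²+111² = 16945 < 17956 = 134² → obtuse
(18,30,20): 18²+20² = 724 < 900 = 30² → obtuse
(130,112,66): 66²+112² = 16900 = 130² → right
(280,287,63): 63²+280² = 82369 = 287² → right
2 of the 4 are right.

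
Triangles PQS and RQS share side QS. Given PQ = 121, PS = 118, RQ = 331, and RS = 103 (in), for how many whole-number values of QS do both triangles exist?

From triangle PQS: 3 < QS < 239.
From triangle RQS: 228 < QS < 434.
Intersection: 228 < QS < 239, so integers 229 through 238: 10 values.

10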